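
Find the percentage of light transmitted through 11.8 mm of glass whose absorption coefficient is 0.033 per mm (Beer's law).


Beer-Lambert law: T = exp(-alpha * thickness)
  exponent = -0.033 * 11.8 = -0.3894
  T = exp(-0.3894) = 0.6775
  Percentage = 0.6775 * 100 = 67.75%

67.75%


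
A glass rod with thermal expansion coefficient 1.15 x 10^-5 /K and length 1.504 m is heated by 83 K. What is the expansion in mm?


Thermal expansion formula: dL = alpha * L0 * dT
  dL = (1.15 x 10^-5) * 1.504 * 83 = 0.00143557 m
Convert to mm: 0.00143557 * 1000 = 1.4356 mm

1.4356 mm


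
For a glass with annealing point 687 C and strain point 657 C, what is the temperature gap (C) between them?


Gap = T_anneal - T_strain:
  gap = 687 - 657 = 30 C

30 C


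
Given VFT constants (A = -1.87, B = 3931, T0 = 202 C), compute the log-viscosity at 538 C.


VFT equation: log(eta) = A + B / (T - T0)
  T - T0 = 538 - 202 = 336
  B / (T - T0) = 3931 / 336 = 11.699
  log(eta) = -1.87 + 11.699 = 9.829

9.829


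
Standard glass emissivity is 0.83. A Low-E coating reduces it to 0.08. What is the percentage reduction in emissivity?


Percentage reduction = (1 - coated/uncoated) * 100
  Ratio = 0.08 / 0.83 = 0.0964
  Reduction = (1 - 0.0964) * 100 = 90.4%

90.4%


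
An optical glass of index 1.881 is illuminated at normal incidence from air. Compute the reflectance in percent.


Fresnel reflectance at normal incidence:
  R = ((n - 1)/(n + 1))^2
  (n - 1)/(n + 1) = (1.881 - 1)/(1.881 + 1) = 0.305797
  R = 0.305797^2 = 0.0935118
  R(%) = 0.0935118 * 100 = 9.351%

9.351%


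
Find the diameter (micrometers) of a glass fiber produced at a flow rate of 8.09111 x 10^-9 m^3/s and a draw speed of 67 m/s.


Cross-sectional area from continuity:
  A = Q / v = 8.09111 x 10^-9 / 67 = 1.207628 x 10^-10 m^2
Diameter from circular cross-section:
  d = sqrt(4A / pi) * 10^6 (m -> um)
  d = sqrt(4 * 1.207628 x 10^-10 / pi) * 10^6 = 12.4 um

12.4 um


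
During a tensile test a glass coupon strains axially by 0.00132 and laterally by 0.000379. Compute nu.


Poisson's ratio: nu = lateral strain / axial strain
  nu = 0.000379 / 0.00132 = 0.2871

0.2871


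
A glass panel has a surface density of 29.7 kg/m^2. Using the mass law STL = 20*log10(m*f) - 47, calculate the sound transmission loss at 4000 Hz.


Mass law: STL = 20 * log10(m * f) - 47
  m * f = 29.7 * 4000 = 118800
  log10(118800) = 5.07482
  STL = 20 * 5.07482 - 47 = 101.4964 - 47 = 54.5 dB

54.5 dB


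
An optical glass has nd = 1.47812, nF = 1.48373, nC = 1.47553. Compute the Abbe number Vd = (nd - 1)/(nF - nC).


Abbe number formula: Vd = (nd - 1) / (nF - nC)
  nd - 1 = 1.47812 - 1 = 0.47812
  nF - nC = 1.48373 - 1.47553 = 0.0082
  Vd = 0.47812 / 0.0082 = 58.31

58.31


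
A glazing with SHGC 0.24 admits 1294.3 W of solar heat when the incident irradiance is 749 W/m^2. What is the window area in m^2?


Rearrange Q = Area * SHGC * Irradiance:
  Area = Q / (SHGC * Irradiance)
  Area = 1294.3 / (0.24 * 749) = 7.2 m^2

7.2 m^2


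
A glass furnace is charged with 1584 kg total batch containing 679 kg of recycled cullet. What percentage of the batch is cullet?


Cullet ratio = (cullet mass / total batch mass) * 100
  Ratio = 679 / 1584 * 100 = 42.87%

42.87%


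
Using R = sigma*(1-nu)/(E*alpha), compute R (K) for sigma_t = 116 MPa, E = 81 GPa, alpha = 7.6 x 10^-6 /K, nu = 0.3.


Thermal shock resistance: R = sigma * (1 - nu) / (E * alpha)
  Numerator = 116 * (1 - 0.3) = 81.2
  Denominator = 81 * 1000 * (7.6 x 10^-6) = 0.6156
  R = 81.2 / 0.6156 = 131.9 K

131.9 K


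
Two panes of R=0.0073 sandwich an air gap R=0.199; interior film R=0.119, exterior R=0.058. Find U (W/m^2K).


Total thermal resistance (series):
  R_total = R_in + R_glass + R_air + R_glass + R_out
  R_total = 0.119 + 0.0073 + 0.199 + 0.0073 + 0.058 = 0.3906 m^2K/W
U-value = 1 / R_total = 1 / 0.3906 = 2.56 W/m^2K

2.56 W/m^2K


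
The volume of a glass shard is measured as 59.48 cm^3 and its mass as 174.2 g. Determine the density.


Use the definition of density:
  rho = mass / volume
  rho = 174.2 / 59.48 = 2.929 g/cm^3

2.929 g/cm^3


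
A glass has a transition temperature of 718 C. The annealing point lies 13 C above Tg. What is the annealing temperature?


The annealing temperature is Tg plus the offset:
  T_anneal = 718 + 13 = 731 C

731 C


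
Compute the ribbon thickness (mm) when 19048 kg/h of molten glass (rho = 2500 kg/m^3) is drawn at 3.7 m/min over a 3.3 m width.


Ribbon cross-section from mass balance:
  Volume rate = throughput / density = 19048 / 2500 = 7.6192 m^3/h
  thickness = volume rate / (speed * 60 * width), i.e.
  thickness = throughput / (60 * speed * width * density) * 1000
  thickness = 19048 / (60 * 3.7 * 3.3 * 2500) * 1000 = 10.4 mm

10.4 mm


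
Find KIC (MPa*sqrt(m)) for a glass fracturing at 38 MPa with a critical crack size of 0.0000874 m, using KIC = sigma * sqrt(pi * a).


Fracture toughness: KIC = sigma * sqrt(pi * a)
  pi * a = pi * 0.0000874 = 0.000274575
  sqrt(pi * a) = 0.01657
  KIC = 38 * 0.01657 = 0.63 MPa*sqrt(m)

0.63 MPa*sqrt(m)


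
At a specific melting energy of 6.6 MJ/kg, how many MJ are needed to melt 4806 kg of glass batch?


Total energy = mass * specific energy
  E = 4806 * 6.6 = 31719.6 MJ

31719.6 MJ


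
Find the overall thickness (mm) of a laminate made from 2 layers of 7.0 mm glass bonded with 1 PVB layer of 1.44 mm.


Total thickness = glass contribution + PVB contribution
  Glass: 2 * 7.0 = 14.0 mm
  PVB: 1 * 1.44 = 1.44 mm
  Total = 14.0 + 1.44 = 15.44 mm

15.44 mm


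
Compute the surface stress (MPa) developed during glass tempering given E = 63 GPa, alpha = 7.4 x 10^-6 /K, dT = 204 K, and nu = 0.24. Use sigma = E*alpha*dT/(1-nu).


Tempering stress: sigma = E * alpha * dT / (1 - nu)
  E (MPa) = 63 * 1000 = 63000
  Numerator = 63000 * (7.4 x 10^-6) * 204 = 95.1048
  Denominator = 1 - 0.24 = 0.76
  sigma = 95.1048 / 0.76 = 125.1 MPa

125.1 MPa


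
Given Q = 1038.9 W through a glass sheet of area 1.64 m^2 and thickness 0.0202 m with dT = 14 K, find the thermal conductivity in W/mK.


Fourier's law rearranged: k = Q * t / (A * dT)
  Numerator = 1038.9 * 0.0202 = 20.98578
  Denominator = 1.64 * 14 = 22.96
  k = 20.98578 / 22.96 = 0.914 W/mK

0.914 W/mK


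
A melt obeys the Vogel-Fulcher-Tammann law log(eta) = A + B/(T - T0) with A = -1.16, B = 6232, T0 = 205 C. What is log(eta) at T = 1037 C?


VFT equation: log(eta) = A + B / (T - T0)
  T - T0 = 1037 - 205 = 832
  B / (T - T0) = 6232 / 832 = 7.49
  log(eta) = -1.16 + 7.49 = 6.33

6.33


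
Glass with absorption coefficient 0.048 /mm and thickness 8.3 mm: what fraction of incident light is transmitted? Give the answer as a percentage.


Beer-Lambert law: T = exp(-alpha * thickness)
  exponent = -0.048 * 8.3 = -0.3984
  T = exp(-0.3984) = 0.6714
  Percentage = 0.6714 * 100 = 67.14%

67.14%


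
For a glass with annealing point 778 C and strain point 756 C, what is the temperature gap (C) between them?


Gap = T_anneal - T_strain:
  gap = 778 - 756 = 22 C

22 C


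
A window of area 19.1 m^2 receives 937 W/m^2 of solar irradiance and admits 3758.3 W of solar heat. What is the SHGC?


Rearrange Q = Area * SHGC * Irradiance:
  SHGC = Q / (Area * Irradiance)
  SHGC = 3758.3 / (19.1 * 937) = 0.21

0.21


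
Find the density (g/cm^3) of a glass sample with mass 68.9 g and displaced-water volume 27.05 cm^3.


Use the definition of density:
  rho = mass / volume
  rho = 68.9 / 27.05 = 2.547 g/cm^3

2.547 g/cm^3


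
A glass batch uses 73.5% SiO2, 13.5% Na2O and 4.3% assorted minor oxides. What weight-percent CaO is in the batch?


Pieces sum to 100%:
  CaO = 100 - (SiO2 + Na2O + others)
  CaO = 100 - (73.5 + 13.5 + 4.3) = 8.7%

8.7%


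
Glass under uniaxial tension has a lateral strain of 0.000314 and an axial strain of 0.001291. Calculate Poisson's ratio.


Poisson's ratio: nu = lateral strain / axial strain
  nu = 0.000314 / 0.001291 = 0.2432

0.2432


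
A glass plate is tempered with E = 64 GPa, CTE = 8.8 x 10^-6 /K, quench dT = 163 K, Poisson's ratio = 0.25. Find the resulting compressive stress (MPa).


Tempering stress: sigma = E * alpha * dT / (1 - nu)
  E (MPa) = 64 * 1000 = 64000
  Numerator = 64000 * (8.8 x 10^-6) * 163 = 91.8016
  Denominator = 1 - 0.25 = 0.75
  sigma = 91.8016 / 0.75 = 122.4 MPa

122.4 MPa


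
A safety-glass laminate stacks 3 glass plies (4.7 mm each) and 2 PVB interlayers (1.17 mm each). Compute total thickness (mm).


Total thickness = glass contribution + PVB contribution
  Glass: 3 * 4.7 = 14.1 mm
  PVB: 2 * 1.17 = 2.34 mm
  Total = 14.1 + 2.34 = 16.44 mm

16.44 mm


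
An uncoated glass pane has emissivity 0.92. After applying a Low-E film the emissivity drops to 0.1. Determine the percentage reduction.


Percentage reduction = (1 - coated/uncoated) * 100
  Ratio = 0.1 / 0.92 = 0.1087
  Reduction = (1 - 0.1087) * 100 = 89.1%

89.1%


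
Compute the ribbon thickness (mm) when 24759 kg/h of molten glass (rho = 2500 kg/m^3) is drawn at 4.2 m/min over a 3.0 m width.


Ribbon cross-section from mass balance:
  Volume rate = throughput / density = 24759 / 2500 = 9.9036 m^3/h
  thickness = volume rate / (speed * 60 * width), i.e.
  thickness = throughput / (60 * speed * width * density) * 1000
  thickness = 24759 / (60 * 4.2 * 3.0 * 2500) * 1000 = 13.1 mm

13.1 mm


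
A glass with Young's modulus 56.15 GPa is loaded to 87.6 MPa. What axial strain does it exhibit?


Rearrange E = sigma / epsilon:
  epsilon = sigma / E
  E (MPa) = 56.15 * 1000 = 56150
  epsilon = 87.6 / 56150 = 0.00156

0.00156


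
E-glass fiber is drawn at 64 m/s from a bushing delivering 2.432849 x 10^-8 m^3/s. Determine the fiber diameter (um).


Cross-sectional area from continuity:
  A = Q / v = 2.432849 x 10^-8 / 64 = 3.801327 x 10^-10 m^2
Diameter from circular cross-section:
  d = sqrt(4A / pi) * 10^6 (m -> um)
  d = sqrt(4 * 3.801327 x 10^-10 / pi) * 10^6 = 22.0 um

22.0 um


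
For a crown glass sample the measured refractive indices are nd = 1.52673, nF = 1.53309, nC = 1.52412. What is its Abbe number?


Abbe number formula: Vd = (nd - 1) / (nF - nC)
  nd - 1 = 1.52673 - 1 = 0.52673
  nF - nC = 1.53309 - 1.52412 = 0.00897
  Vd = 0.52673 / 0.00897 = 58.72

58.72


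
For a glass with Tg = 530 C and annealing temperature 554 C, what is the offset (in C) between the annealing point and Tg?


Offset = T_anneal - Tg:
  offset = 554 - 530 = 24 C

24 C


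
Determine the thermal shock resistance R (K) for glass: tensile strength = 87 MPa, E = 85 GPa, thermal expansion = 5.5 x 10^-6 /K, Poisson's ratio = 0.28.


Thermal shock resistance: R = sigma * (1 - nu) / (E * alpha)
  Numerator = 87 * (1 - 0.28) = 62.64
  Denominator = 85 * 1000 * (5.5 x 10^-6) = 0.4675
  R = 62.64 / 0.4675 = 134.0 K

134.0 K


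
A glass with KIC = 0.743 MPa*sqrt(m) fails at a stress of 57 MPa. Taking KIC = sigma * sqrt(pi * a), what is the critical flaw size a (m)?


Rearrange KIC = sigma * sqrt(pi * a):
  sqrt(pi * a) = KIC / sigma
  sqrt(pi * a) = 0.743 / 57 = 0.013035
  a = (KIC / sigma)^2 / pi
  a = 0.013035^2 / pi = 0.0000541 m

0.0000541 m


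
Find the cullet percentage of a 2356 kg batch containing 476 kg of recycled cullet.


Cullet ratio = (cullet mass / total batch mass) * 100
  Ratio = 476 / 2356 * 100 = 20.2%

20.2%


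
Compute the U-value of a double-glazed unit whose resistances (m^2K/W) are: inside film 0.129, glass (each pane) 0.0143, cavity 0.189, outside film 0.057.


Total thermal resistance (series):
  R_total = R_in + R_glass + R_air + R_glass + R_out
  R_total = 0.129 + 0.0143 + 0.189 + 0.0143 + 0.057 = 0.4036 m^2K/W
U-value = 1 / R_total = 1 / 0.4036 = 2.478 W/m^2K

2.478 W/m^2K


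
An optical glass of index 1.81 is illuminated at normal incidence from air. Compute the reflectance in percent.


Fresnel reflectance at normal incidence:
  R = ((n - 1)/(n + 1))^2
  (n - 1)/(n + 1) = (1.81 - 1)/(1.81 + 1) = 0.288256
  R = 0.288256^2 = 0.0830915
  R(%) = 0.0830915 * 100 = 8.309%

8.309%


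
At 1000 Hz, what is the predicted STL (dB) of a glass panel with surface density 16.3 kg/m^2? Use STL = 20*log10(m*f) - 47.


Mass law: STL = 20 * log10(m * f) - 47
  m * f = 16.3 * 1000 = 16300
  log10(16300) = 4.21219
  STL = 20 * 4.21219 - 47 = 84.2438 - 47 = 37.2 dB

37.2 dB


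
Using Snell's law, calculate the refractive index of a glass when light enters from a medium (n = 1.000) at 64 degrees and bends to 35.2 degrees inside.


Apply Snell's law: n1 * sin(theta1) = n2 * sin(theta2)
  n2 = n1 * sin(theta1) / sin(theta2)
  sin(64) = 0.898794
  sin(35.2) = 0.576432
  n2 = 1.000 * 0.898794 / 0.576432 = 1.5592

1.5592


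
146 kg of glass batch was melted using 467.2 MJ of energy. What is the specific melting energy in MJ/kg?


Rearrange E = m * s for s:
  s = E / m
  s = 467.2 / 146 = 3.2 MJ/kg

3.2 MJ/kg


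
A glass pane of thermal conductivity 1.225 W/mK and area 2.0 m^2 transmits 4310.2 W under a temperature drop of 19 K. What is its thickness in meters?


Fourier's law: t = k * A * dT / Q
  t = 1.225 * 2.0 * 19 / 4310.2
  t = 46.55 / 4310.2 = 0.0108 m

0.0108 m


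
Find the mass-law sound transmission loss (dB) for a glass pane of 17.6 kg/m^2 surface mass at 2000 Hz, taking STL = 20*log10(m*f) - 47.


Mass law: STL = 20 * log10(m * f) - 47
  m * f = 17.6 * 2000 = 35200
  log10(35200) = 4.54654
  STL = 20 * 4.54654 - 47 = 90.9308 - 47 = 43.9 dB

43.9 dB


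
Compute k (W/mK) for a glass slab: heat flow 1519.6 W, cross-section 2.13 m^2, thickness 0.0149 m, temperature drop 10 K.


Fourier's law rearranged: k = Q * t / (A * dT)
  Numerator = 1519.6 * 0.0149 = 22.64204
  Denominator = 2.13 * 10 = 21.3
  k = 22.64204 / 21.3 = 1.063 W/mK

1.063 W/mK


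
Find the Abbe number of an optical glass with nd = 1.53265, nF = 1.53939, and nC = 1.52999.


Abbe number formula: Vd = (nd - 1) / (nF - nC)
  nd - 1 = 1.53265 - 1 = 0.53265
  nF - nC = 1.53939 - 1.52999 = 0.0094
  Vd = 0.53265 / 0.0094 = 56.66

56.66


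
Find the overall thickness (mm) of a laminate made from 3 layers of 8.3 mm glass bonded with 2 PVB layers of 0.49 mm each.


Total thickness = glass contribution + PVB contribution
  Glass: 3 * 8.3 = 24.9 mm
  PVB: 2 * 0.49 = 0.98 mm
  Total = 24.9 + 0.98 = 25.88 mm

25.88 mm


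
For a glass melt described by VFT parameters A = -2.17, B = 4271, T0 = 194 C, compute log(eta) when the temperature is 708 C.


VFT equation: log(eta) = A + B / (T - T0)
  T - T0 = 708 - 194 = 514
  B / (T - T0) = 4271 / 514 = 8.309
  log(eta) = -2.17 + 8.309 = 6.139

6.139


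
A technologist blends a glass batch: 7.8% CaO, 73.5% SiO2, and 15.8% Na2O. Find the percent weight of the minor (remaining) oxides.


Sum the three major oxides:
  SiO2 + Na2O + CaO = 73.5 + 15.8 + 7.8 = 97.1%
Subtract from 100%:
  Others = 100 - 97.1 = 2.9%

2.9%


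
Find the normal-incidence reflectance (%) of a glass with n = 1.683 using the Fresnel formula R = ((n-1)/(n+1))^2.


Fresnel reflectance at normal incidence:
  R = ((n - 1)/(n + 1))^2
  (n - 1)/(n + 1) = (1.683 - 1)/(1.683 + 1) = 0.254566
  R = 0.254566^2 = 0.0648038
  R(%) = 0.0648038 * 100 = 6.48%

6.48%


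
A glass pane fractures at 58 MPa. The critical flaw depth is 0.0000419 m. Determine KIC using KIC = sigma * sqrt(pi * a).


Fracture toughness: KIC = sigma * sqrt(pi * a)
  pi * a = pi * 0.0000419 = 0.000131633
  sqrt(pi * a) = 0.011473
  KIC = 58 * 0.011473 = 0.665 MPa*sqrt(m)

0.665 MPa*sqrt(m)


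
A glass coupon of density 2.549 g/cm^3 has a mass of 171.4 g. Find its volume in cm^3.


Rearrange rho = m / V:
  V = m / rho
  V = 171.4 / 2.549 = 67.242 cm^3

67.242 cm^3


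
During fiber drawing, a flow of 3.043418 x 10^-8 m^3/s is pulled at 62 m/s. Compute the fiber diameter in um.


Cross-sectional area from continuity:
  A = Q / v = 3.043418 x 10^-8 / 62 = 4.908739 x 10^-10 m^2
Diameter from circular cross-section:
  d = sqrt(4A / pi) * 10^6 (m -> um)
  d = sqrt(4 * 4.908739 x 10^-10 / pi) * 10^6 = 25.0 um

25.0 um


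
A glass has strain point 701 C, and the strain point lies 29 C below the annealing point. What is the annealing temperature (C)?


T_anneal = T_strain + gap:
  T_anneal = 701 + 29 = 730 C

730 C


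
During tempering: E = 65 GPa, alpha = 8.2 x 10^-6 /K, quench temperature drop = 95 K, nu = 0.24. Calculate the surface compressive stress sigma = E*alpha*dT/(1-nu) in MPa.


Tempering stress: sigma = E * alpha * dT / (1 - nu)
  E (MPa) = 65 * 1000 = 65000
  Numerator = 65000 * (8.2 x 10^-6) * 95 = 50.635
  Denominator = 1 - 0.24 = 0.76
  sigma = 50.635 / 0.76 = 66.6 MPa

66.6 MPa


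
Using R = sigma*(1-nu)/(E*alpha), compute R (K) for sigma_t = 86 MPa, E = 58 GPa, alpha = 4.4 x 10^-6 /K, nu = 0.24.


Thermal shock resistance: R = sigma * (1 - nu) / (E * alpha)
  Numerator = 86 * (1 - 0.24) = 65.36
  Denominator = 58 * 1000 * (4.4 x 10^-6) = 0.2552
  R = 65.36 / 0.2552 = 256.1 K

256.1 K


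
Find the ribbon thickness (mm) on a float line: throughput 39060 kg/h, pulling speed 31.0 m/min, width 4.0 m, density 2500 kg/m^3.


Ribbon cross-section from mass balance:
  Volume rate = throughput / density = 39060 / 2500 = 15.624 m^3/h
  thickness = volume rate / (speed * 60 * width), i.e.
  thickness = throughput / (60 * speed * width * density) * 1000
  thickness = 39060 / (60 * 31.0 * 4.0 * 2500) * 1000 = 2.1 mm

2.1 mm


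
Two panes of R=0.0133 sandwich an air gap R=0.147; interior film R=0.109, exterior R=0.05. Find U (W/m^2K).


Total thermal resistance (series):
  R_total = R_in + R_glass + R_air + R_glass + R_out
  R_total = 0.109 + 0.0133 + 0.147 + 0.0133 + 0.05 = 0.3326 m^2K/W
U-value = 1 / R_total = 1 / 0.3326 = 3.007 W/m^2K

3.007 W/m^2K


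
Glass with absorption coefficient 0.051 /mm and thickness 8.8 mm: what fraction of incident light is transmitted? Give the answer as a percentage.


Beer-Lambert law: T = exp(-alpha * thickness)
  exponent = -0.051 * 8.8 = -0.4488
  T = exp(-0.4488) = 0.6384
  Percentage = 0.6384 * 100 = 63.84%

63.84%


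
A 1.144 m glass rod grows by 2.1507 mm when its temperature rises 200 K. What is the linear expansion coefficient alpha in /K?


Rearrange dL = alpha * L0 * dT for alpha:
  alpha = dL / (L0 * dT)
  alpha = (2.1507 / 1000) / (1.144 * 200) = 0.0000094 /K = 9.4 x 10^-6 /K

9.4 x 10^-6 /K


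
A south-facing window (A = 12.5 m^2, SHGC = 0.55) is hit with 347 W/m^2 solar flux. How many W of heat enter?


Solar heat gain: Q = Area * SHGC * Irradiance
  Q = 12.5 * 0.55 * 347 = 2385.6 W

2385.6 W


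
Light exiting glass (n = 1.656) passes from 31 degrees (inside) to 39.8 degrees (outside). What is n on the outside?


Apply Snell's law: n1 * sin(theta1) = n2 * sin(theta2)
  n2 = n1 * sin(theta1) / sin(theta2)
  sin(31) = 0.515038
  sin(39.8) = 0.64011
  n2 = 1.656 * 0.515038 / 0.64011 = 1.3324

1.3324


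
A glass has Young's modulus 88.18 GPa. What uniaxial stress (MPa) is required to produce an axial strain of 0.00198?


Rearrange E = sigma / epsilon:
  sigma = E * epsilon
  E (MPa) = 88.18 * 1000 = 88180
  sigma = 88180 * 0.00198 = 174.6 MPa

174.6 MPa


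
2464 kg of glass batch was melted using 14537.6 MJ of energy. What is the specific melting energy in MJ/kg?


Rearrange E = m * s for s:
  s = E / m
  s = 14537.6 / 2464 = 5.9 MJ/kg

5.9 MJ/kg


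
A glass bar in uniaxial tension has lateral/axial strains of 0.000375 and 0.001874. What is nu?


Poisson's ratio: nu = lateral strain / axial strain
  nu = 0.000375 / 0.001874 = 0.2001

0.2001


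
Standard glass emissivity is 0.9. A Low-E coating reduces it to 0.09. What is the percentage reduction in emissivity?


Percentage reduction = (1 - coated/uncoated) * 100
  Ratio = 0.09 / 0.9 = 0.1
  Reduction = (1 - 0.1) * 100 = 90.0%

90.0%


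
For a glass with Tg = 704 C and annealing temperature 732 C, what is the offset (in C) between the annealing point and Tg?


Offset = T_anneal - Tg:
  offset = 732 - 704 = 28 C

28 C


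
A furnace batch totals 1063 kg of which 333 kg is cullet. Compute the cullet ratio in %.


Cullet ratio = (cullet mass / total batch mass) * 100
  Ratio = 333 / 1063 * 100 = 31.33%

31.33%


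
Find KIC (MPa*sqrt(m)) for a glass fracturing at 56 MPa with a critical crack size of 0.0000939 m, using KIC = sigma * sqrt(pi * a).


Fracture toughness: KIC = sigma * sqrt(pi * a)
  pi * a = pi * 0.0000939 = 0.000294996
  sqrt(pi * a) = 0.017175
  KIC = 56 * 0.017175 = 0.962 MPa*sqrt(m)

0.962 MPa*sqrt(m)


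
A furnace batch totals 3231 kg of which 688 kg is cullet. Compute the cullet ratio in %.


Cullet ratio = (cullet mass / total batch mass) * 100
  Ratio = 688 / 3231 * 100 = 21.29%

21.29%


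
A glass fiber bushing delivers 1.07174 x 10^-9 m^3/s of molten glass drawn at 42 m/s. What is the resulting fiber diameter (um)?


Cross-sectional area from continuity:
  A = Q / v = 1.07174 x 10^-9 / 42 = 2.551762 x 10^-11 m^2
Diameter from circular cross-section:
  d = sqrt(4A / pi) * 10^6 (m -> um)
  d = sqrt(4 * 2.551762 x 10^-11 / pi) * 10^6 = 5.7 um

5.7 um


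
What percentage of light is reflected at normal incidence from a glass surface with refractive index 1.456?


Fresnel reflectance at normal incidence:
  R = ((n - 1)/(n + 1))^2
  (n - 1)/(n + 1) = (1.456 - 1)/(1.456 + 1) = 0.185668
  R = 0.185668^2 = 0.0344726
  R(%) = 0.0344726 * 100 = 3.447%

3.447%


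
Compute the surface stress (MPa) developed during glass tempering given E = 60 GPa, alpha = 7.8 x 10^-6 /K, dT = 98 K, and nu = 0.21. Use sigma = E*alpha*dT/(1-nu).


Tempering stress: sigma = E * alpha * dT / (1 - nu)
  E (MPa) = 60 * 1000 = 60000
  Numerator = 60000 * (7.8 x 10^-6) * 98 = 45.864
  Denominator = 1 - 0.21 = 0.79
  sigma = 45.864 / 0.79 = 58.1 MPa

58.1 MPa


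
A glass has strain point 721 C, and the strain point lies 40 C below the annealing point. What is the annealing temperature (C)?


T_anneal = T_strain + gap:
  T_anneal = 721 + 40 = 761 C

761 C


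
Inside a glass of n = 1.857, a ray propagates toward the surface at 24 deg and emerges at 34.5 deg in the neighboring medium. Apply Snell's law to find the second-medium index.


Apply Snell's law: n1 * sin(theta1) = n2 * sin(theta2)
  n2 = n1 * sin(theta1) / sin(theta2)
  sin(24) = 0.406737
  sin(34.5) = 0.566406
  n2 = 1.857 * 0.406737 / 0.566406 = 1.3335

1.3335


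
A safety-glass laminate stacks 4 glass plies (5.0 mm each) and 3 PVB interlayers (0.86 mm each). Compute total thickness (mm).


Total thickness = glass contribution + PVB contribution
  Glass: 4 * 5.0 = 20.0 mm
  PVB: 3 * 0.86 = 2.58 mm
  Total = 20.0 + 2.58 = 22.58 mm

22.58 mm


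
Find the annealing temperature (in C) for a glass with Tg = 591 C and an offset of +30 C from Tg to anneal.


The annealing temperature is Tg plus the offset:
  T_anneal = 591 + 30 = 621 C

621 C


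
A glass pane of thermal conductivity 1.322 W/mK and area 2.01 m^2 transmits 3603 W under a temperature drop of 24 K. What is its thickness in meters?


Fourier's law: t = k * A * dT / Q
  t = 1.322 * 2.01 * 24 / 3603
  t = 63.77328 / 3603 = 0.0177 m

0.0177 m


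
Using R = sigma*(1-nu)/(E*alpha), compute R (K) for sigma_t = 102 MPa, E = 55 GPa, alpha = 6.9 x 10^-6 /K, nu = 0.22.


Thermal shock resistance: R = sigma * (1 - nu) / (E * alpha)
  Numerator = 102 * (1 - 0.22) = 79.56
  Denominator = 55 * 1000 * (6.9 x 10^-6) = 0.3795
  R = 79.56 / 0.3795 = 209.6 K

209.6 K


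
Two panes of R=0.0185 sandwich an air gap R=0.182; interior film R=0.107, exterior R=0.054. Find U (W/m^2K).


Total thermal resistance (series):
  R_total = R_in + R_glass + R_air + R_glass + R_out
  R_total = 0.107 + 0.0185 + 0.182 + 0.0185 + 0.054 = 0.38 m^2K/W
U-value = 1 / R_total = 1 / 0.38 = 2.632 W/m^2K

2.632 W/m^2K


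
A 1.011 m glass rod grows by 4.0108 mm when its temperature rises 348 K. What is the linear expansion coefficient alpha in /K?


Rearrange dL = alpha * L0 * dT for alpha:
  alpha = dL / (L0 * dT)
  alpha = (4.0108 / 1000) / (1.011 * 348) = 0.0000114 /K = 1.14 x 10^-5 /K

1.14 x 10^-5 /K


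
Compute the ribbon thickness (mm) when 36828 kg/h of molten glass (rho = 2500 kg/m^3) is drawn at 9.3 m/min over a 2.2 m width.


Ribbon cross-section from mass balance:
  Volume rate = throughput / density = 36828 / 2500 = 14.7312 m^3/h
  thickness = volume rate / (speed * 60 * width), i.e.
  thickness = throughput / (60 * speed * width * density) * 1000
  thickness = 36828 / (60 * 9.3 * 2.2 * 2500) * 1000 = 12.0 mm

12.0 mm


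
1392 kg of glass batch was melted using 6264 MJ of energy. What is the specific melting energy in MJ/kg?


Rearrange E = m * s for s:
  s = E / m
  s = 6264 / 1392 = 4.5 MJ/kg

4.5 MJ/kg


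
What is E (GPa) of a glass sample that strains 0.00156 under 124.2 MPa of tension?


Young's modulus: E = stress / strain
  E = 124.2 MPa / 0.00156 = 79615.38 MPa
Convert to GPa: 79615.38 / 1000 = 79.62 GPa

79.62 GPa


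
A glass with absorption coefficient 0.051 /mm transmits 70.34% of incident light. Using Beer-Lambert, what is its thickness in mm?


Rearrange T = exp(-alpha * thickness):
  thickness = -ln(T) / alpha
  T = 70.34/100 = 0.7034
  ln(T) = -0.35183
  -ln(T) = 0.35183
  thickness = 0.35183 / 0.051 = 6.9 mm

6.9 mm


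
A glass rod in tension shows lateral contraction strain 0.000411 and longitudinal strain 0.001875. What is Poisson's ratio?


Poisson's ratio: nu = lateral strain / axial strain
  nu = 0.000411 / 0.001875 = 0.2192

0.2192


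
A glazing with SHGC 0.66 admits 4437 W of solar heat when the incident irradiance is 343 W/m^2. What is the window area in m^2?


Rearrange Q = Area * SHGC * Irradiance:
  Area = Q / (SHGC * Irradiance)
  Area = 4437 / (0.66 * 343) = 19.6 m^2

19.6 m^2


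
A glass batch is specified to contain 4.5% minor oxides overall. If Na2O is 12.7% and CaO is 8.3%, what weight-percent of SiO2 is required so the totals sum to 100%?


Known pieces sum to 100%:
  SiO2 = 100 - (others + Na2O + CaO)
  SiO2 = 100 - (4.5 + 12.7 + 8.3) = 74.5%

74.5%


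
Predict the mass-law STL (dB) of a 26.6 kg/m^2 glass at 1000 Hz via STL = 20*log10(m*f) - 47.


Mass law: STL = 20 * log10(m * f) - 47
  m * f = 26.6 * 1000 = 26600
  log10(26600) = 4.42488
  STL = 20 * 4.42488 - 47 = 88.4976 - 47 = 41.5 dB

41.5 dB


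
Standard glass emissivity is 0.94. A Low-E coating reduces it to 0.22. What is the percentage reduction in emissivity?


Percentage reduction = (1 - coated/uncoated) * 100
  Ratio = 0.22 / 0.94 = 0.234
  Reduction = (1 - 0.234) * 100 = 76.6%

76.6%


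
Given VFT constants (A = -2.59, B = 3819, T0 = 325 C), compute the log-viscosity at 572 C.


VFT equation: log(eta) = A + B / (T - T0)
  T - T0 = 572 - 325 = 247
  B / (T - T0) = 3819 / 247 = 15.462
  log(eta) = -2.59 + 15.462 = 12.872

12.872


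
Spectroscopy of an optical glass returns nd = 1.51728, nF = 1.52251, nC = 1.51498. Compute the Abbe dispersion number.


Abbe number formula: Vd = (nd - 1) / (nF - nC)
  nd - 1 = 1.51728 - 1 = 0.51728
  nF - nC = 1.52251 - 1.51498 = 0.00753
  Vd = 0.51728 / 0.00753 = 68.7

68.7


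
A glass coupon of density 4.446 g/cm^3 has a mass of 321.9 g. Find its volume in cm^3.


Rearrange rho = m / V:
  V = m / rho
  V = 321.9 / 4.446 = 72.402 cm^3

72.402 cm^3


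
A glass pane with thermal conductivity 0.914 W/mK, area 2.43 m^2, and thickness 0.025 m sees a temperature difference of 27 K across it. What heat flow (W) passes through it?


Fourier's law: Q = k * A * dT / t
  Q = 0.914 * 2.43 * 27 / 0.025
  Q = 59.96754 / 0.025 = 2398.7 W

2398.7 W


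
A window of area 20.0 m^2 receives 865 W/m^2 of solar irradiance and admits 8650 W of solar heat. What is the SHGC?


Rearrange Q = Area * SHGC * Irradiance:
  SHGC = Q / (Area * Irradiance)
  SHGC = 8650 / (20.0 * 865) = 0.5

0.5


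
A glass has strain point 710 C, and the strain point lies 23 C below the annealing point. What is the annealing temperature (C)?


T_anneal = T_strain + gap:
  T_anneal = 710 + 23 = 733 C

733 C


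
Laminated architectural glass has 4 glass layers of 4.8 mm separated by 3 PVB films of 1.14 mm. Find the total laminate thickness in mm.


Total thickness = glass contribution + PVB contribution
  Glass: 4 * 4.8 = 19.2 mm
  PVB: 3 * 1.14 = 3.42 mm
  Total = 19.2 + 3.42 = 22.62 mm

22.62 mm


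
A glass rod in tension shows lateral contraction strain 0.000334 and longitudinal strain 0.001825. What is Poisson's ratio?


Poisson's ratio: nu = lateral strain / axial strain
  nu = 0.000334 / 0.001825 = 0.183

0.183


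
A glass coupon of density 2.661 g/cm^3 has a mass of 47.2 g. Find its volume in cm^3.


Rearrange rho = m / V:
  V = m / rho
  V = 47.2 / 2.661 = 17.738 cm^3

17.738 cm^3


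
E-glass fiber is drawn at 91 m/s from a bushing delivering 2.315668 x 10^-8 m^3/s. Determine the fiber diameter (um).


Cross-sectional area from continuity:
  A = Q / v = 2.315668 x 10^-8 / 91 = 2.54469 x 10^-10 m^2
Diameter from circular cross-section:
  d = sqrt(4A / pi) * 10^6 (m -> um)
  d = sqrt(4 * 2.54469 x 10^-10 / pi) * 10^6 = 18.0 um

18.0 um


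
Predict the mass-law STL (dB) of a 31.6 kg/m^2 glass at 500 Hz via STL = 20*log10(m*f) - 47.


Mass law: STL = 20 * log10(m * f) - 47
  m * f = 31.6 * 500 = 15800
  log10(15800) = 4.19866
  STL = 20 * 4.19866 - 47 = 83.9732 - 47 = 37.0 dB

37.0 dB


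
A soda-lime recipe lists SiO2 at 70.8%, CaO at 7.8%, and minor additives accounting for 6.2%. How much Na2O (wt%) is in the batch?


Pieces sum to 100%:
  Na2O = 100 - (SiO2 + CaO + others)
  Na2O = 100 - (70.8 + 7.8 + 6.2) = 15.2%

15.2%


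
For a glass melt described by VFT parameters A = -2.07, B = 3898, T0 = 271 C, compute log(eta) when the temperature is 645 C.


VFT equation: log(eta) = A + B / (T - T0)
  T - T0 = 645 - 271 = 374
  B / (T - T0) = 3898 / 374 = 10.422
  log(eta) = -2.07 + 10.422 = 8.352

8.352


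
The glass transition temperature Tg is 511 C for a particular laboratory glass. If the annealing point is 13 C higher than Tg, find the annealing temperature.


The annealing temperature is Tg plus the offset:
  T_anneal = 511 + 13 = 524 C

524 C


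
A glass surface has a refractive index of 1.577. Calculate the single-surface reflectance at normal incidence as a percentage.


Fresnel reflectance at normal incidence:
  R = ((n - 1)/(n + 1))^2
  (n - 1)/(n + 1) = (1.577 - 1)/(1.577 + 1) = 0.223904
  R = 0.223904^2 = 0.050133
  R(%) = 0.050133 * 100 = 5.013%

5.013%


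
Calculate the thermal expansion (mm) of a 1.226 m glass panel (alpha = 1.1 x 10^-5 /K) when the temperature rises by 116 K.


Thermal expansion formula: dL = alpha * L0 * dT
  dL = (1.1 x 10^-5) * 1.226 * 116 = 0.00156438 m
Convert to mm: 0.00156438 * 1000 = 1.5644 mm

1.5644 mm


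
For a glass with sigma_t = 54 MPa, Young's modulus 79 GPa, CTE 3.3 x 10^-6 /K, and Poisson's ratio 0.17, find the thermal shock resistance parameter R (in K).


Thermal shock resistance: R = sigma * (1 - nu) / (E * alpha)
  Numerator = 54 * (1 - 0.17) = 44.82
  Denominator = 79 * 1000 * (3.3 x 10^-6) = 0.2607
  R = 44.82 / 0.2607 = 171.9 K

171.9 K


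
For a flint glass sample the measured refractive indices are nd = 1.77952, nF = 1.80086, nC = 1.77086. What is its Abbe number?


Abbe number formula: Vd = (nd - 1) / (nF - nC)
  nd - 1 = 1.77952 - 1 = 0.77952
  nF - nC = 1.80086 - 1.77086 = 0.03
  Vd = 0.77952 / 0.03 = 25.98

25.98


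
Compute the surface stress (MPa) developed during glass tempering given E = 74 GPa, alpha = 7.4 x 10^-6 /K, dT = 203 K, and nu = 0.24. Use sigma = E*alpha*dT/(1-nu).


Tempering stress: sigma = E * alpha * dT / (1 - nu)
  E (MPa) = 74 * 1000 = 74000
  Numerator = 74000 * (7.4 x 10^-6) * 203 = 111.1628
  Denominator = 1 - 0.24 = 0.76
  sigma = 111.1628 / 0.76 = 146.3 MPa

146.3 MPa


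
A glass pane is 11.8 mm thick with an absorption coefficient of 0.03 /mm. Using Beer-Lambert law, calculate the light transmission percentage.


Beer-Lambert law: T = exp(-alpha * thickness)
  exponent = -0.03 * 11.8 = -0.354
  T = exp(-0.354) = 0.7019
  Percentage = 0.7019 * 100 = 70.19%

70.19%


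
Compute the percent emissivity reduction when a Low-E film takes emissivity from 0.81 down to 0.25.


Percentage reduction = (1 - coated/uncoated) * 100
  Ratio = 0.25 / 0.81 = 0.3086
  Reduction = (1 - 0.3086) * 100 = 69.1%

69.1%


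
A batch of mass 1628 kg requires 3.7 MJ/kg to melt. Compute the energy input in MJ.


Total energy = mass * specific energy
  E = 1628 * 3.7 = 6023.6 MJ

6023.6 MJ


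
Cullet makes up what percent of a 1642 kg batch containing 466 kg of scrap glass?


Cullet ratio = (cullet mass / total batch mass) * 100
  Ratio = 466 / 1642 * 100 = 28.38%

28.38%


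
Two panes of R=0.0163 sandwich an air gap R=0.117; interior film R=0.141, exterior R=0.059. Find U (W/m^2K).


Total thermal resistance (series):
  R_total = R_in + R_glass + R_air + R_glass + R_out
  R_total = 0.141 + 0.0163 + 0.117 + 0.0163 + 0.059 = 0.3496 m^2K/W
U-value = 1 / R_total = 1 / 0.3496 = 2.86 W/m^2K

2.86 W/m^2K


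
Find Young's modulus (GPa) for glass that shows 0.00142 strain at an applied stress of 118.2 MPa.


Young's modulus: E = stress / strain
  E = 118.2 MPa / 0.00142 = 83239.44 MPa
Convert to GPa: 83239.44 / 1000 = 83.24 GPa

83.24 GPa


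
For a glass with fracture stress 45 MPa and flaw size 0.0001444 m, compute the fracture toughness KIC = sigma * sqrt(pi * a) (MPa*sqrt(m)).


Fracture toughness: KIC = sigma * sqrt(pi * a)
  pi * a = pi * 0.0001444 = 0.000453646
  sqrt(pi * a) = 0.021299
  KIC = 45 * 0.021299 = 0.958 MPa*sqrt(m)

0.958 MPa*sqrt(m)


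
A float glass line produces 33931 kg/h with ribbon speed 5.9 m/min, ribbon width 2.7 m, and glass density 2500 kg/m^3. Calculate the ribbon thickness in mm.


Ribbon cross-section from mass balance:
  Volume rate = throughput / density = 33931 / 2500 = 13.5724 m^3/h
  thickness = volume rate / (speed * 60 * width), i.e.
  thickness = throughput / (60 * speed * width * density) * 1000
  thickness = 33931 / (60 * 5.9 * 2.7 * 2500) * 1000 = 14.2 mm

14.2 mm


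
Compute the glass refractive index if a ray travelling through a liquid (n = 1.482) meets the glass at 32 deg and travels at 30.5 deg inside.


Apply Snell's law: n1 * sin(theta1) = n2 * sin(theta2)
  n2 = n1 * sin(theta1) / sin(theta2)
  sin(32) = 0.529919
  sin(30.5) = 0.507538
  n2 = 1.482 * 0.529919 / 0.507538 = 1.5474

1.5474


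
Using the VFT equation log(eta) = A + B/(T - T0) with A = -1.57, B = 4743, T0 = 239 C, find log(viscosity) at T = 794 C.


VFT equation: log(eta) = A + B / (T - T0)
  T - T0 = 794 - 239 = 555
  B / (T - T0) = 4743 / 555 = 8.546
  log(eta) = -1.57 + 8.546 = 6.976

6.976


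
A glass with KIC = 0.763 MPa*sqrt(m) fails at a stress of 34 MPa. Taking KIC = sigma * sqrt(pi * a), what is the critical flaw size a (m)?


Rearrange KIC = sigma * sqrt(pi * a):
  sqrt(pi * a) = KIC / sigma
  sqrt(pi * a) = 0.763 / 34 = 0.022441
  a = (KIC / sigma)^2 / pi
  a = 0.022441^2 / pi = 0.0001603 m

0.0001603 m


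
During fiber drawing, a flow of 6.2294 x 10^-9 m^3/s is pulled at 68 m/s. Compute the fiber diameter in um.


Cross-sectional area from continuity:
  A = Q / v = 6.2294 x 10^-9 / 68 = 9.160882 x 10^-11 m^2
Diameter from circular cross-section:
  d = sqrt(4A / pi) * 10^6 (m -> um)
  d = sqrt(4 * 9.160882 x 10^-11 / pi) * 10^6 = 10.8 um

10.8 um


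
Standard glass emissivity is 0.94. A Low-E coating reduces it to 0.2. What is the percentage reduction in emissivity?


Percentage reduction = (1 - coated/uncoated) * 100
  Ratio = 0.2 / 0.94 = 0.2128
  Reduction = (1 - 0.2128) * 100 = 78.7%

78.7%


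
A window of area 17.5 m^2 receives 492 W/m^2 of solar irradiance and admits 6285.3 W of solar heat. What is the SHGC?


Rearrange Q = Area * SHGC * Irradiance:
  SHGC = Q / (Area * Irradiance)
  SHGC = 6285.3 / (17.5 * 492) = 0.73

0.73


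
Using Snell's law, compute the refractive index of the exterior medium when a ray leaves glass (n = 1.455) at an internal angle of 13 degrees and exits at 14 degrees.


Apply Snell's law: n1 * sin(theta1) = n2 * sin(theta2)
  n2 = n1 * sin(theta1) / sin(theta2)
  sin(13) = 0.224951
  sin(14) = 0.241922
  n2 = 1.455 * 0.224951 / 0.241922 = 1.3529

1.3529


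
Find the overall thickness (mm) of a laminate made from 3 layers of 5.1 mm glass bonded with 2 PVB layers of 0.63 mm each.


Total thickness = glass contribution + PVB contribution
  Glass: 3 * 5.1 = 15.3 mm
  PVB: 2 * 0.63 = 1.26 mm
  Total = 15.3 + 1.26 = 16.56 mm

16.56 mm


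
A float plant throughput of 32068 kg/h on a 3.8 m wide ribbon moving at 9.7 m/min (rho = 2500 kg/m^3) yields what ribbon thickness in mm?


Ribbon cross-section from mass balance:
  Volume rate = throughput / density = 32068 / 2500 = 12.8272 m^3/h
  thickness = volume rate / (speed * 60 * width), i.e.
  thickness = throughput / (60 * speed * width * density) * 1000
  thickness = 32068 / (60 * 9.7 * 3.8 * 2500) * 1000 = 5.8 mm

5.8 mm


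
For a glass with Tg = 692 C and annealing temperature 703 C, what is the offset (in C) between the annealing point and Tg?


Offset = T_anneal - Tg:
  offset = 703 - 692 = 11 C

11 C


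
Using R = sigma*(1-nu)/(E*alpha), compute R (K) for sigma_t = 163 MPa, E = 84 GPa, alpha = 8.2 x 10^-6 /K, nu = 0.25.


Thermal shock resistance: R = sigma * (1 - nu) / (E * alpha)
  Numerator = 163 * (1 - 0.25) = 122.25
  Denominator = 84 * 1000 * (8.2 x 10^-6) = 0.6888
  R = 122.25 / 0.6888 = 177.5 K

177.5 K


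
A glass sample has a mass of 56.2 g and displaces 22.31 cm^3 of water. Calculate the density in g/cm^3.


Use the definition of density:
  rho = mass / volume
  rho = 56.2 / 22.31 = 2.519 g/cm^3

2.519 g/cm^3


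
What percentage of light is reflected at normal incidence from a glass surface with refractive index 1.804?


Fresnel reflectance at normal incidence:
  R = ((n - 1)/(n + 1))^2
  (n - 1)/(n + 1) = (1.804 - 1)/(1.804 + 1) = 0.286733
  R = 0.286733^2 = 0.0822158
  R(%) = 0.0822158 * 100 = 8.222%

8.222%


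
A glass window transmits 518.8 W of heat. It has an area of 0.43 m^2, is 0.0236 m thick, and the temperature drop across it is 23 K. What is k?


Fourier's law rearranged: k = Q * t / (A * dT)
  Numerator = 518.8 * 0.0236 = 12.24368
  Denominator = 0.43 * 23 = 9.89
  k = 12.24368 / 9.89 = 1.238 W/mK

1.238 W/mK


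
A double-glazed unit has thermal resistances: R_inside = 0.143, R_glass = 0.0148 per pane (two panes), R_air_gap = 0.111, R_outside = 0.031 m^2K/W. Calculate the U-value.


Total thermal resistance (series):
  R_total = R_in + R_glass + R_air + R_glass + R_out
  R_total = 0.143 + 0.0148 + 0.111 + 0.0148 + 0.031 = 0.3146 m^2K/W
U-value = 1 / R_total = 1 / 0.3146 = 3.179 W/m^2K

3.179 W/m^2K


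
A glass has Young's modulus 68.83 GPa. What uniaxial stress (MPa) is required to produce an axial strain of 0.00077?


Rearrange E = sigma / epsilon:
  sigma = E * epsilon
  E (MPa) = 68.83 * 1000 = 68830
  sigma = 68830 * 0.00077 = 53.0 MPa

53.0 MPa


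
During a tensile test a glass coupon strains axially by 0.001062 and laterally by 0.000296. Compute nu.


Poisson's ratio: nu = lateral strain / axial strain
  nu = 0.000296 / 0.001062 = 0.2787

0.2787


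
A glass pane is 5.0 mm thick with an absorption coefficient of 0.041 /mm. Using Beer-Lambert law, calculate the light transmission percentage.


Beer-Lambert law: T = exp(-alpha * thickness)
  exponent = -0.041 * 5.0 = -0.205
  T = exp(-0.205) = 0.8146
  Percentage = 0.8146 * 100 = 81.46%

81.46%


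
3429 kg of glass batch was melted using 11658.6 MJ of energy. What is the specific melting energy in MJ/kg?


Rearrange E = m * s for s:
  s = E / m
  s = 11658.6 / 3429 = 3.4 MJ/kg

3.4 MJ/kg
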